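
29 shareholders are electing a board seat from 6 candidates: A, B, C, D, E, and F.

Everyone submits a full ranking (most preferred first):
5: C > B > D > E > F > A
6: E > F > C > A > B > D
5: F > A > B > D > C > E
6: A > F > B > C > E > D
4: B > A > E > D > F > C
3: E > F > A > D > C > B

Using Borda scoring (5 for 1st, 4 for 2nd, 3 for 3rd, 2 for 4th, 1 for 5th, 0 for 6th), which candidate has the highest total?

A: 5×0 + 6×2 + 5×4 + 6×5 + 4×4 + 3×3 = 87
B: 5×4 + 6×1 + 5×3 + 6×3 + 4×5 + 3×0 = 79
C: 5×5 + 6×3 + 5×1 + 6×2 + 4×0 + 3×1 = 63
D: 5×3 + 6×0 + 5×2 + 6×0 + 4×2 + 3×2 = 39
E: 5×2 + 6×5 + 5×0 + 6×1 + 4×3 + 3×5 = 73
F: 5×1 + 6×4 + 5×5 + 6×4 + 4×1 + 3×4 = 94

F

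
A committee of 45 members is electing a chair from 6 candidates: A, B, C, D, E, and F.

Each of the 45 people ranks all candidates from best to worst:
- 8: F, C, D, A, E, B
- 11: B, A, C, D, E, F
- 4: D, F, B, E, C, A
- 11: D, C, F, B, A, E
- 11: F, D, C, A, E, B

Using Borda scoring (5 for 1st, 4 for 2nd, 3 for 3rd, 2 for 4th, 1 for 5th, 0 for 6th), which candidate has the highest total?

D

A: 8×2 + 11×4 + 4×0 + 11×1 + 11×2 = 93
B: 8×0 + 11×5 + 4×3 + 11×2 + 11×0 = 89
C: 8×4 + 11×3 + 4×1 + 11×4 + 11×3 = 146
D: 8×3 + 11×2 + 4×5 + 11×5 + 11×4 = 165
E: 8×1 + 11×1 + 4×2 + 11×0 + 11×1 = 38
F: 8×5 + 11×0 + 4×4 + 11×3 + 11×5 = 144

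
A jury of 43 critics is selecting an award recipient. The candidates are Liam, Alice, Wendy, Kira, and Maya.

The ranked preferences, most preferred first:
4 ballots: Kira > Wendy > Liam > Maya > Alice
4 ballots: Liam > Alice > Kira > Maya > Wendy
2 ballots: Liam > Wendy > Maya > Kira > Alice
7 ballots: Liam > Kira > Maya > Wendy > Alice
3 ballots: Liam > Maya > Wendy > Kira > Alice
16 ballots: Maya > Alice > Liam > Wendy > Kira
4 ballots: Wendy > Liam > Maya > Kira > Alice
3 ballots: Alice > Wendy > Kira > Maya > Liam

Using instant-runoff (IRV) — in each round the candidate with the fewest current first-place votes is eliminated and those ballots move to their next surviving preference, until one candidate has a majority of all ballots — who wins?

Round 1: Liam 16, Alice 3, Wendy 4, Kira 4, Maya 16. Alice eliminated.
Round 2: Liam 16, Wendy 7, Kira 4, Maya 16. Kira eliminated.
Round 3: Liam 16, Wendy 11, Maya 16. Wendy eliminated.
Round 4: Liam 24, Maya 19. Liam has a majority (≥22).

Liam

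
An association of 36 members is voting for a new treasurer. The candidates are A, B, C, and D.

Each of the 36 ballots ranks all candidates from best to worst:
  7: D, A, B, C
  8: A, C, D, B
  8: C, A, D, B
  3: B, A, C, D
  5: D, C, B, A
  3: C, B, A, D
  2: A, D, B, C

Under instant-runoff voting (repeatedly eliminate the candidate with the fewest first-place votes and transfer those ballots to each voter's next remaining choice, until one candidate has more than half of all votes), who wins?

Round 1: A 10, B 3, C 11, D 12. B eliminated.
Round 2: A 13, C 11, D 12. C eliminated.
Round 3: A 24, D 12. A has a majority (≥19).

A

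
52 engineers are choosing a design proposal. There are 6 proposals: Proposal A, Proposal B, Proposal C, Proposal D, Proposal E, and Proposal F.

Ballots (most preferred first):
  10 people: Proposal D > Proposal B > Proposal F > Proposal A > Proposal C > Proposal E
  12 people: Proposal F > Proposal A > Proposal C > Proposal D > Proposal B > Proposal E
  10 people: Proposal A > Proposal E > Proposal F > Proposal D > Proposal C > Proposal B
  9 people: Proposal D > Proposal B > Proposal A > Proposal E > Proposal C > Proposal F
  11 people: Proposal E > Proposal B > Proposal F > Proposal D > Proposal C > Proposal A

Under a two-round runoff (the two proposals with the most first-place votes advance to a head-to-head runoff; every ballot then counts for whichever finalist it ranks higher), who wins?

Round 1 first-place votes: Proposal A 10, Proposal B 0, Proposal C 0, Proposal D 19, Proposal E 11, Proposal F 12. Proposal D and Proposal F advance.
Runoff: Proposal D is ranked above Proposal F on 19 ballots, Proposal F above Proposal D on 33.

Proposal F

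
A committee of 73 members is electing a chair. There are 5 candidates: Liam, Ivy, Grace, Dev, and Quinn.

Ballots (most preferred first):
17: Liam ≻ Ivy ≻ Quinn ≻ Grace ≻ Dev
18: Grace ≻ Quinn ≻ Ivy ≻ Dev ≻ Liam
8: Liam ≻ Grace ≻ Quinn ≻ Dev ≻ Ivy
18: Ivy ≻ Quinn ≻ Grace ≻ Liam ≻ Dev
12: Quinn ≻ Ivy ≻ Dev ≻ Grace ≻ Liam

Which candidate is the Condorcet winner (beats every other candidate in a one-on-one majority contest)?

Quinn vs Liam: 48–25
Quinn vs Ivy: 38–35
Quinn vs Grace: 47–26
Quinn vs Dev: 73–0
Quinn beats every other candidate.

Quinn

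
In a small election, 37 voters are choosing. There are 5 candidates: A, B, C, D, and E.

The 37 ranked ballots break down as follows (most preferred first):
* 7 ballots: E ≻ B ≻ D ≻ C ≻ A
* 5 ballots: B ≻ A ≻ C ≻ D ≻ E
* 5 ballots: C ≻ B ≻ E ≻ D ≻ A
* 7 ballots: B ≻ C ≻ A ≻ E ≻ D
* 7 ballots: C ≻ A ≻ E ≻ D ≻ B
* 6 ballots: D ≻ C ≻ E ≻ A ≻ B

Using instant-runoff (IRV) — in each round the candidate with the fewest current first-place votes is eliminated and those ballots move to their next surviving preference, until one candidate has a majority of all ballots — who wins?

Round 1: A 0, B 12, C 12, D 6, E 7. A eliminated.
Round 2: B 12, C 12, D 6, E 7. D eliminated.
Round 3: B 12, C 18, E 7. E eliminated.
Round 4: B 19, C 18. B has a majority (≥19).

B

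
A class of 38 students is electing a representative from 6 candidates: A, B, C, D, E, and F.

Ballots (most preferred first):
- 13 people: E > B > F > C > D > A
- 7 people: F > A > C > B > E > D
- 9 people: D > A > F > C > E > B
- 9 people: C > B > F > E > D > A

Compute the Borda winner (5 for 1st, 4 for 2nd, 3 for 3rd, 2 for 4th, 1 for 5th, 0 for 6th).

F

A: 13×0 + 7×4 + 9×4 + 9×0 = 64
B: 13×4 + 7×2 + 9×0 + 9×4 = 102
C: 13×2 + 7×3 + 9×2 + 9×5 = 110
D: 13×1 + 7×0 + 9×5 + 9×1 = 67
E: 13×5 + 7×1 + 9×1 + 9×2 = 99
F: 13×3 + 7×5 + 9×3 + 9×3 = 128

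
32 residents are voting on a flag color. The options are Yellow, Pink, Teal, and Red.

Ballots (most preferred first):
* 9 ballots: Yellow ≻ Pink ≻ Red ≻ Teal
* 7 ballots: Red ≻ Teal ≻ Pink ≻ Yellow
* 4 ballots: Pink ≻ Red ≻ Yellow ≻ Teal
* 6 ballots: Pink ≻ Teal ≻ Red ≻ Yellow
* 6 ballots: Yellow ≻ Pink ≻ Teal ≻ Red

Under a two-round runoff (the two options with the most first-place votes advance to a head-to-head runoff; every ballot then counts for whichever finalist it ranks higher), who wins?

Pink

Round 1 first-place votes: Yellow 15, Pink 10, Teal 0, Red 7. Yellow and Pink advance.
Runoff: Yellow is ranked above Pink on 15 ballots, Pink above Yellow on 17.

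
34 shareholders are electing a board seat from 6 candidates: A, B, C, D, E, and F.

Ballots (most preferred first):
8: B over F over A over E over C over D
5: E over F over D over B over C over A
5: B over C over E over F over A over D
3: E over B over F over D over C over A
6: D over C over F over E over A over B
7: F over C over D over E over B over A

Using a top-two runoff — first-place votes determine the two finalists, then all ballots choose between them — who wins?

Round 1 first-place votes: A 0, B 13, C 0, D 6, E 8, F 7. B and E advance.
Runoff: B is ranked above E on 13 ballots, E above B on 21.

E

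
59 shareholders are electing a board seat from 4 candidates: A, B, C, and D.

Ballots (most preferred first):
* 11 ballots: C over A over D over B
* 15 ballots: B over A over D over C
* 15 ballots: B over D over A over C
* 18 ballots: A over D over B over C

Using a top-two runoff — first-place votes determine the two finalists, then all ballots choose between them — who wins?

Round 1 first-place votes: A 18, B 30, C 11, D 0. B and A advance.
Runoff: B is ranked above A on 30 ballots, A above B on 29.

B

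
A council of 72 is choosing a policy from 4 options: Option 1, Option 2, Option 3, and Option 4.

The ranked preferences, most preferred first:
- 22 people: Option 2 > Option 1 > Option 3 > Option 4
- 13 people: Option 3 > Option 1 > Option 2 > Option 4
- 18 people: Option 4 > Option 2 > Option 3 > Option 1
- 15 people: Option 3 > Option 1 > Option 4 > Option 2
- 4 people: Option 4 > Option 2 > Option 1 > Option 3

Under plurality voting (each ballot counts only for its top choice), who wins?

Option 3

First-place votes: Option 1 0, Option 2 22, Option 3 28, Option 4 22.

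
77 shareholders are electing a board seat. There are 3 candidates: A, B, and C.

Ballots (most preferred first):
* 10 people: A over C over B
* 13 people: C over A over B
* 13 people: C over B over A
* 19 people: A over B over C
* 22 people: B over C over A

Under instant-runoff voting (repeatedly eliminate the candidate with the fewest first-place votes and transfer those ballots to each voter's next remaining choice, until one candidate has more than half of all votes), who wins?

Round 1: A 29, B 22, C 26. B eliminated.
Round 2: A 29, C 48. C has a majority (≥39).

C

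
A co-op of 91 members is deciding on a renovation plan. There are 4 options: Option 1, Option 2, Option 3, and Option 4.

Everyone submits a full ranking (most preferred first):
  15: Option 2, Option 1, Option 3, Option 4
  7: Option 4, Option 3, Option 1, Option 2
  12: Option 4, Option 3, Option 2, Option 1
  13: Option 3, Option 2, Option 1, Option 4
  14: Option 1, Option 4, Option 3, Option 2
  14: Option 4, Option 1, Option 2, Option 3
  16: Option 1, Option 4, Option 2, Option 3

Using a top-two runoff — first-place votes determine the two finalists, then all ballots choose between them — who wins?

Round 1 first-place votes: Option 1 30, Option 2 15, Option 3 13, Option 4 33. Option 4 and Option 1 advance.
Runoff: Option 4 is ranked above Option 1 on 33 ballots, Option 1 above Option 4 on 58.

Option 1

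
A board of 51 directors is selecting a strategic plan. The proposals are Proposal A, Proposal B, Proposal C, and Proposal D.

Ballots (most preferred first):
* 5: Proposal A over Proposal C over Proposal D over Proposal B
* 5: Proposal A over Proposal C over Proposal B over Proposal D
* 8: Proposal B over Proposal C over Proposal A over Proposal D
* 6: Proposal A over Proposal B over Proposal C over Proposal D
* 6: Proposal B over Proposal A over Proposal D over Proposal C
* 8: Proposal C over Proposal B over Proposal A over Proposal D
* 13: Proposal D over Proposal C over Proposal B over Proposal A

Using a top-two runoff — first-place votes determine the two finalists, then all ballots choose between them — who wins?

Round 1 first-place votes: Proposal A 16, Proposal B 14, Proposal C 8, Proposal D 13. Proposal A and Proposal B advance.
Runoff: Proposal A is ranked above Proposal B on 16 ballots, Proposal B above Proposal A on 35.

Proposal B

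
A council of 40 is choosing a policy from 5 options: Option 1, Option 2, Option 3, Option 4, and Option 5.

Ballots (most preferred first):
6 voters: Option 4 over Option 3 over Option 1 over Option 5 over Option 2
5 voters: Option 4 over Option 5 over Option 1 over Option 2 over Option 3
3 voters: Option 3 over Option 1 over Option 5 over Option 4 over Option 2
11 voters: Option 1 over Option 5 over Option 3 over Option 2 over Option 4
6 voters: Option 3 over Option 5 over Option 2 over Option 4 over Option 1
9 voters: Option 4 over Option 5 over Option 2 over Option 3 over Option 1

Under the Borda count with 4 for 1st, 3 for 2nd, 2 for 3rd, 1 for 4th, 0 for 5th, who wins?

Option 5

Option 1: 6×2 + 5×2 + 3×3 + 11×4 + 6×0 + 9×0 = 75
Option 2: 6×0 + 5×1 + 3×0 + 11×1 + 6×2 + 9×2 = 46
Option 3: 6×3 + 5×0 + 3×4 + 11×2 + 6×4 + 9×1 = 85
Option 4: 6×4 + 5×4 + 3×1 + 11×0 + 6×1 + 9×4 = 89
Option 5: 6×1 + 5×3 + 3×2 + 11×3 + 6×3 + 9×3 = 105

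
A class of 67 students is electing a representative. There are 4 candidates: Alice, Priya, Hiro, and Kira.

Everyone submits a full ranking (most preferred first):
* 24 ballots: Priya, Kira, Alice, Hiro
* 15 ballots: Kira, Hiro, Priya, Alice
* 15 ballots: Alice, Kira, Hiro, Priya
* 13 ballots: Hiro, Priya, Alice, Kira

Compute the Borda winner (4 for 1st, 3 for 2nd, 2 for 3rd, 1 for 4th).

Kira

Alice: 24×2 + 15×1 + 15×4 + 13×2 = 149
Priya: 24×4 + 15×2 + 15×1 + 13×3 = 180
Hiro: 24×1 + 15×3 + 15×2 + 13×4 = 151
Kira: 24×3 + 15×4 + 15×3 + 13×1 = 190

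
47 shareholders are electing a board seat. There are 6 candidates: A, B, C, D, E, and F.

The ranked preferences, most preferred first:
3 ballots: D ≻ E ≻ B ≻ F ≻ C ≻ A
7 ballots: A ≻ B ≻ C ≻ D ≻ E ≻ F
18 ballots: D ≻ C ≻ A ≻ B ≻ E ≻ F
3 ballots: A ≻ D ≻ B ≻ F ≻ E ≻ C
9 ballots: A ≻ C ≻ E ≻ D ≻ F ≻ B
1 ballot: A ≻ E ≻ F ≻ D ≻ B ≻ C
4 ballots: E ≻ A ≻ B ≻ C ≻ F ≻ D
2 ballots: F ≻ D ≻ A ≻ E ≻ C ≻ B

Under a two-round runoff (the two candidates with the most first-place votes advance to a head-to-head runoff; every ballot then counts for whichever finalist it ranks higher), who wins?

A

Round 1 first-place votes: A 20, B 0, C 0, D 21, E 4, F 2. D and A advance.
Runoff: D is ranked above A on 23 ballots, A above D on 24.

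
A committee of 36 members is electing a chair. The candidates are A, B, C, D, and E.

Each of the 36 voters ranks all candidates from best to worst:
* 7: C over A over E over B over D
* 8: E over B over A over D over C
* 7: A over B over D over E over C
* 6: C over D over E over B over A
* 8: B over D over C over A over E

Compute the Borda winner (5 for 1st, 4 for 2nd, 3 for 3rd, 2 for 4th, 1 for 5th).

A: 7×4 + 8×3 + 7×5 + 6×1 + 8×2 = 109
B: 7×2 + 8×4 + 7×4 + 6×2 + 8×5 = 126
C: 7×5 + 8×1 + 7×1 + 6×5 + 8×3 = 104
D: 7×1 + 8×2 + 7×3 + 6×4 + 8×4 = 100
E: 7×3 + 8×5 + 7×2 + 6×3 + 8×1 = 101

B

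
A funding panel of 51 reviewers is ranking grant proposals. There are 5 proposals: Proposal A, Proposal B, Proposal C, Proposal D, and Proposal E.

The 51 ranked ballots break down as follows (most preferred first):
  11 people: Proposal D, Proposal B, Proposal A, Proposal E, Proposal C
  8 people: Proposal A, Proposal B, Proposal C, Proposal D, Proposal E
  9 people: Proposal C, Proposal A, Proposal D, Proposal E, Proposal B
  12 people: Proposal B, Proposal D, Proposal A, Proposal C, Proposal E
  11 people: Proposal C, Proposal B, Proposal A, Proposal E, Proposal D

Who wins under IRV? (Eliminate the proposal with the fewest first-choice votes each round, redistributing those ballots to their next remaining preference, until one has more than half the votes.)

Round 1: Proposal A 8, Proposal B 12, Proposal C 20, Proposal D 11, Proposal E 0. Proposal E eliminated.
Round 2: Proposal A 8, Proposal B 12, Proposal C 20, Proposal D 11. Proposal A eliminated.
Round 3: Proposal B 20, Proposal C 20, Proposal D 11. Proposal D eliminated.
Round 4: Proposal B 31, Proposal C 20. Proposal B has a majority (≥26).

Proposal B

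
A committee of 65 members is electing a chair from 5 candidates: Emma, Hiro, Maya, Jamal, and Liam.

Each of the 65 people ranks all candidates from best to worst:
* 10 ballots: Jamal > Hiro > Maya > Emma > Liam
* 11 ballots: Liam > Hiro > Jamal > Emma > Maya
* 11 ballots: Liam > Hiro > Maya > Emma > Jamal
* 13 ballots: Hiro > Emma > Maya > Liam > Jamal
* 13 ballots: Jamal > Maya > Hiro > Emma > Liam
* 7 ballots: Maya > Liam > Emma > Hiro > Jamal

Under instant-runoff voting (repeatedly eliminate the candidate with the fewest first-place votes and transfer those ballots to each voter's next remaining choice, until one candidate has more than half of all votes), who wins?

Liam

Round 1: Emma 0, Hiro 13, Maya 7, Jamal 23, Liam 22. Emma eliminated.
Round 2: Hiro 13, Maya 7, Jamal 23, Liam 22. Maya eliminated.
Round 3: Hiro 13, Jamal 23, Liam 29. Hiro eliminated.
Round 4: Jamal 23, Liam 42. Liam has a majority (≥33).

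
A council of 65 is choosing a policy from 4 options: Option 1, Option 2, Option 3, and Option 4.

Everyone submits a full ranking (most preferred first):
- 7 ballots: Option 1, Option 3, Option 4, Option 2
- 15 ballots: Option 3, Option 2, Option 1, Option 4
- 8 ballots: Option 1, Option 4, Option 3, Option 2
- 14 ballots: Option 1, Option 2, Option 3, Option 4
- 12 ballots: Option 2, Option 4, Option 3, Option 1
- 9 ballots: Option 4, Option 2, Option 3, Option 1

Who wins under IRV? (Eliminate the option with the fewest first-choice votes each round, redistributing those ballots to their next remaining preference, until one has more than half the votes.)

Round 1: Option 1 29, Option 2 12, Option 3 15, Option 4 9. Option 4 eliminated.
Round 2: Option 1 29, Option 2 21, Option 3 15. Option 3 eliminated.
Round 3: Option 1 29, Option 2 36. Option 2 has a majority (≥33).

Option 2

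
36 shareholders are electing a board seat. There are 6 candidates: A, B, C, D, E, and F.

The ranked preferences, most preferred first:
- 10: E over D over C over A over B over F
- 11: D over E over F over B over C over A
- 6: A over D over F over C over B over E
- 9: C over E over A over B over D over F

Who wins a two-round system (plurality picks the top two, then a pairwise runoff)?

Round 1 first-place votes: A 6, B 0, C 9, D 11, E 10, F 0. D and E advance.
Runoff: D is ranked above E on 17 ballots, E above D on 19.

E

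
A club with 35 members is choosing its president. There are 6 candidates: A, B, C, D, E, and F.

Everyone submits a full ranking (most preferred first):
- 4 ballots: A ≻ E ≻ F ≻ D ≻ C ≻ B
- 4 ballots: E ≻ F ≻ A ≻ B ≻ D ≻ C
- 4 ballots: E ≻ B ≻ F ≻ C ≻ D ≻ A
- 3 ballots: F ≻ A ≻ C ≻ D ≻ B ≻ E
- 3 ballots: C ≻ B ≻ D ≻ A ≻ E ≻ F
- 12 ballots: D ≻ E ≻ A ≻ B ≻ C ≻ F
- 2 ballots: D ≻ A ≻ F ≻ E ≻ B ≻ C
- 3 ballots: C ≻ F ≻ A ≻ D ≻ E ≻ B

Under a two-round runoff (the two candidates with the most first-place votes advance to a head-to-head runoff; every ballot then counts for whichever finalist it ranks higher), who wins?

Round 1 first-place votes: A 4, B 0, C 6, D 14, E 8, F 3. D and E advance.
Runoff: D is ranked above E on 23 ballots, E above D on 12.

D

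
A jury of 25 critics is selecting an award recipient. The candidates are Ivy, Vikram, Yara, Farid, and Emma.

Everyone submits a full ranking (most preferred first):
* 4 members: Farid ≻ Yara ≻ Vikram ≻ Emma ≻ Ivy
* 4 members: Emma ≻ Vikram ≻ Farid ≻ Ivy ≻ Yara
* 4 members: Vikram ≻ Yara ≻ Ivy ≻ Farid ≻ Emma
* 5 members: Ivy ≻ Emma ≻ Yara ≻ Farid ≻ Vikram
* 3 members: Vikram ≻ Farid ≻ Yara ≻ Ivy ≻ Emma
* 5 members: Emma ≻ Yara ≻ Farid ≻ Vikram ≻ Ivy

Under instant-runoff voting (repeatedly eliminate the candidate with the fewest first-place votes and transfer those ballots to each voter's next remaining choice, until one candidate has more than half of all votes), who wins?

Emma

Round 1: Ivy 5, Vikram 7, Yara 0, Farid 4, Emma 9. Yara eliminated.
Round 2: Ivy 5, Vikram 7, Farid 4, Emma 9. Farid eliminated.
Round 3: Ivy 5, Vikram 11, Emma 9. Ivy eliminated.
Round 4: Vikram 11, Emma 14. Emma has a majority (≥13).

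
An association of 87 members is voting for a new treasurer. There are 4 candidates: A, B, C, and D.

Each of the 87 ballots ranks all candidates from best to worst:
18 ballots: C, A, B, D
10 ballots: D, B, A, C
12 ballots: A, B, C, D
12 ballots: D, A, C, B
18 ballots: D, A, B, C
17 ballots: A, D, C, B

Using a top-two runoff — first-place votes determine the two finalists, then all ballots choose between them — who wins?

A

Round 1 first-place votes: A 29, B 0, C 18, D 40. D and A advance.
Runoff: D is ranked above A on 40 ballots, A above D on 47.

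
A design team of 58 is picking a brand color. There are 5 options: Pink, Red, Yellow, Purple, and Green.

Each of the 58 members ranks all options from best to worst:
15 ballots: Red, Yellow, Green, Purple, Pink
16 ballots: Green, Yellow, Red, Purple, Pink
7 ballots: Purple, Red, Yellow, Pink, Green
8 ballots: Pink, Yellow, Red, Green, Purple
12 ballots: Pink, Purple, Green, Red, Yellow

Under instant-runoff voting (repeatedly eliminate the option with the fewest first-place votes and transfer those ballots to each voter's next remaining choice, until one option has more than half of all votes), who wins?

Round 1: Pink 20, Red 15, Yellow 0, Purple 7, Green 16. Yellow eliminated.
Round 2: Pink 20, Red 15, Purple 7, Green 16. Purple eliminated.
Round 3: Pink 20, Red 22, Green 16. Green eliminated.
Round 4: Pink 20, Red 38. Red has a majority (≥30).

Red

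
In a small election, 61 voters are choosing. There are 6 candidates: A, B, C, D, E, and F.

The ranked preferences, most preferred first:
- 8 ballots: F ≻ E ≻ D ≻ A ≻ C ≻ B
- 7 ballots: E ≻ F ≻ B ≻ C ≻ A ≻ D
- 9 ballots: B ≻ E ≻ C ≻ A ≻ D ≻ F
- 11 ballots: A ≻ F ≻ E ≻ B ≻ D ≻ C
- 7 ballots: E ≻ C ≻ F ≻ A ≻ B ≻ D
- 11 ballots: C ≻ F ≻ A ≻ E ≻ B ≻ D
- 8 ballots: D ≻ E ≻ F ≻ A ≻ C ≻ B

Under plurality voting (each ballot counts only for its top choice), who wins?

E

First-place votes: A 11, B 9, C 11, D 8, E 14, F 8.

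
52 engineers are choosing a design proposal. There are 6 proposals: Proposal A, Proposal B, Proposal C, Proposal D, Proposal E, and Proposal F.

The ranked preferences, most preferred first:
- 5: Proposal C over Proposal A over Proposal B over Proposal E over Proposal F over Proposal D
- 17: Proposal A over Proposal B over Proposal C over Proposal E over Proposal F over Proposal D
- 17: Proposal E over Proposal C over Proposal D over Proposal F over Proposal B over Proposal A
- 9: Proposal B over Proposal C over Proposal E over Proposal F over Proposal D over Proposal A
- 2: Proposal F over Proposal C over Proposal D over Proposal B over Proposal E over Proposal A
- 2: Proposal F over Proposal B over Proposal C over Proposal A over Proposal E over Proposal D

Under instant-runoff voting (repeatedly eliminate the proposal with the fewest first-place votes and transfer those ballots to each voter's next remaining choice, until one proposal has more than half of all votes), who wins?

Proposal E

Round 1: Proposal A 17, Proposal B 9, Proposal C 5, Proposal D 0, Proposal E 17, Proposal F 4. Proposal D eliminated.
Round 2: Proposal A 17, Proposal B 9, Proposal C 5, Proposal E 17, Proposal F 4. Proposal F eliminated.
Round 3: Proposal A 17, Proposal B 11, Proposal C 7, Proposal E 17. Proposal C eliminated.
Round 4: Proposal A 22, Proposal B 13, Proposal E 17. Proposal B eliminated.
Round 5: Proposal A 24, Proposal E 28. Proposal E has a majority (≥27).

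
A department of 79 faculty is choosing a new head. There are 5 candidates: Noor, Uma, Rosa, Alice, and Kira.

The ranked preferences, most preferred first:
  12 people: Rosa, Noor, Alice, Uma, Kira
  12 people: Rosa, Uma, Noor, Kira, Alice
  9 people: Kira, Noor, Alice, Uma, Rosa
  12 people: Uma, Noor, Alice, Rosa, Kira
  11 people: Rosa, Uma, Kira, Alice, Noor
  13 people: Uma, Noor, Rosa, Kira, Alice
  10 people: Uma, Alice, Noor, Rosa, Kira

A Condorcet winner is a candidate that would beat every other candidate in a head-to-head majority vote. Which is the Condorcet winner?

Uma vs Noor: 58–21
Uma vs Rosa: 44–35
Uma vs Alice: 58–21
Uma vs Kira: 70–9
Uma beats every other candidate.

Uma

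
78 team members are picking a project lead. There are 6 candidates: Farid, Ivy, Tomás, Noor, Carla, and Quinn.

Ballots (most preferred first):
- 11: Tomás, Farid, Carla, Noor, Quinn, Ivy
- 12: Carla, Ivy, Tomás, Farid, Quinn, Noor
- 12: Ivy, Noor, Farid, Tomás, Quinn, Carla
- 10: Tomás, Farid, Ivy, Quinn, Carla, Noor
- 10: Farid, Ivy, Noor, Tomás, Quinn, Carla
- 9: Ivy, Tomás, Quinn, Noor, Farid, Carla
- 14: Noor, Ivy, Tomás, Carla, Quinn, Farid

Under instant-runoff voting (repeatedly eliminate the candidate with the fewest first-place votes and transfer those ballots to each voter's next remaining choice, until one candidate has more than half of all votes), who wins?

Round 1: Farid 10, Ivy 21, Tomás 21, Noor 14, Carla 12, Quinn 0. Quinn eliminated.
Round 2: Farid 10, Ivy 21, Tomás 21, Noor 14, Carla 12. Farid eliminated.
Round 3: Ivy 31, Tomás 21, Noor 14, Carla 12. Carla eliminated.
Round 4: Ivy 43, Tomás 21, Noor 14. Ivy has a majority (≥40).

Ivy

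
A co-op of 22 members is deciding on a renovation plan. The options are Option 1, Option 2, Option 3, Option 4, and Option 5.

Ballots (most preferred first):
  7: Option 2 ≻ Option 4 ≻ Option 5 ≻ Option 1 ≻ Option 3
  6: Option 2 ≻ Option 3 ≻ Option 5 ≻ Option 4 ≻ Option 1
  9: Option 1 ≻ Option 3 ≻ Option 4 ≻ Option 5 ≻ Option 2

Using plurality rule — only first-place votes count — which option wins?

Option 2

First-place votes: Option 1 9, Option 2 13, Option 3 0, Option 4 0, Option 5 0.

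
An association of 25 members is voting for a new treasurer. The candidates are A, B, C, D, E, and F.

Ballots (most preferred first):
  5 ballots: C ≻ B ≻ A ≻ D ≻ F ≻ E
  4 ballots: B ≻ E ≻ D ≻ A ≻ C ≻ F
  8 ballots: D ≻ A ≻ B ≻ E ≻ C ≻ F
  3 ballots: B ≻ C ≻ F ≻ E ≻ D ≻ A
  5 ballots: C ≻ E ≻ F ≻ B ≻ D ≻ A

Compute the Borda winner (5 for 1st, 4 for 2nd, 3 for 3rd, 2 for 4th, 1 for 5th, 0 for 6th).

A: 5×3 + 4×2 + 8×4 + 3×0 + 5×0 = 55
B: 5×4 + 4×5 + 8×3 + 3×5 + 5×2 = 89
C: 5×5 + 4×1 + 8×1 + 3×4 + 5×5 = 74
D: 5×2 + 4×3 + 8×5 + 3×1 + 5×1 = 70
E: 5×0 + 4×4 + 8×2 + 3×2 + 5×4 = 58
F: 5×1 + 4×0 + 8×0 + 3×3 + 5×3 = 29

B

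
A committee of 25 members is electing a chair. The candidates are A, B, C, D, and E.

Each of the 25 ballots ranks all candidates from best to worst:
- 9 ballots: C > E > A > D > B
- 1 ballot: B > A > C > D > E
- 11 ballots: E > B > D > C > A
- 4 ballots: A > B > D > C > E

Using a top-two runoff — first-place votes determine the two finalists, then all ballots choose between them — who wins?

Round 1 first-place votes: A 4, B 1, C 9, D 0, E 11. E and C advance.
Runoff: E is ranked above C on 11 ballots, C above E on 14.

C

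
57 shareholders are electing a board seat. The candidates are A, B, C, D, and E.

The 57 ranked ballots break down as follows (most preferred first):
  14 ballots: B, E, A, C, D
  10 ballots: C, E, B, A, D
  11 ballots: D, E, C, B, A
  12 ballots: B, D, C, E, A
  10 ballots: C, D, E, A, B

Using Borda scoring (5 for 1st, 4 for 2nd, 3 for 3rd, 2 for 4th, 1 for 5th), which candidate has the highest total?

C

A: 14×3 + 10×2 + 11×1 + 12×1 + 10×2 = 105
B: 14×5 + 10×3 + 11×2 + 12×5 + 10×1 = 192
C: 14×2 + 10×5 + 11×3 + 12×3 + 10×5 = 197
D: 14×1 + 10×1 + 11×5 + 12×4 + 10×4 = 167
E: 14×4 + 10×4 + 11×4 + 12×2 + 10×3 = 194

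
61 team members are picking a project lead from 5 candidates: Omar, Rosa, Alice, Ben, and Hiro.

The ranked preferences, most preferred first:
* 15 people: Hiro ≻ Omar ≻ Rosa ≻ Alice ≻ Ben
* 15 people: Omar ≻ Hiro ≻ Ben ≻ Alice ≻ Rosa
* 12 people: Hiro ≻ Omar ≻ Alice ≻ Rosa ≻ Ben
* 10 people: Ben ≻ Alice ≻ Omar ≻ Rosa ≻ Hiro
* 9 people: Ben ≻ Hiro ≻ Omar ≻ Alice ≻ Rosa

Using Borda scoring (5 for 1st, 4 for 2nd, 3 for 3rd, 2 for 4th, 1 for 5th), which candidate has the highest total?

Hiro

Omar: 15×4 + 15×5 + 12×4 + 10×3 + 9×3 = 240
Rosa: 15×3 + 15×1 + 12×2 + 10×2 + 9×1 = 113
Alice: 15×2 + 15×2 + 12×3 + 10×4 + 9×2 = 154
Ben: 15×1 + 15×3 + 12×1 + 10×5 + 9×5 = 167
Hiro: 15×5 + 15×4 + 12×5 + 10×1 + 9×4 = 241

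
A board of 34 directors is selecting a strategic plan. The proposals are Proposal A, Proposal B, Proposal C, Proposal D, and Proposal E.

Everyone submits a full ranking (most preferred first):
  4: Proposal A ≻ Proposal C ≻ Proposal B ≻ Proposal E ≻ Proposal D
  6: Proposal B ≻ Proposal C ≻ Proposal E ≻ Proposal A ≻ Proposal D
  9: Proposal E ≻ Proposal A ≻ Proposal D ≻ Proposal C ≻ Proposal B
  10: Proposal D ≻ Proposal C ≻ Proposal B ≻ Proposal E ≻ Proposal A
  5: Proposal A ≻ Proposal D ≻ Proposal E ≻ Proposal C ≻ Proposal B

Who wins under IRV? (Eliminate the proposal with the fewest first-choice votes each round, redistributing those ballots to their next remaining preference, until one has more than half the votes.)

Proposal E

Round 1: Proposal A 9, Proposal B 6, Proposal C 0, Proposal D 10, Proposal E 9. Proposal C eliminated.
Round 2: Proposal A 9, Proposal B 6, Proposal D 10, Proposal E 9. Proposal B eliminated.
Round 3: Proposal A 9, Proposal D 10, Proposal E 15. Proposal A eliminated.
Round 4: Proposal D 15, Proposal E 19. Proposal E has a majority (≥18).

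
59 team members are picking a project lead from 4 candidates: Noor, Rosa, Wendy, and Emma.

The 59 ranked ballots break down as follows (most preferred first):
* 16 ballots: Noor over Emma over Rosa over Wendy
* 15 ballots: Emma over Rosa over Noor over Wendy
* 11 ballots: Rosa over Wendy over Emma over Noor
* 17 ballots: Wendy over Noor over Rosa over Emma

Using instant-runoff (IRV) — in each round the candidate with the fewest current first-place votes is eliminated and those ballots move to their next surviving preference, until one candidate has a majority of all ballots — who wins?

Round 1: Noor 16, Rosa 11, Wendy 17, Emma 15. Rosa eliminated.
Round 2: Noor 16, Wendy 28, Emma 15. Emma eliminated.
Round 3: Noor 31, Wendy 28. Noor has a majority (≥30).

Noor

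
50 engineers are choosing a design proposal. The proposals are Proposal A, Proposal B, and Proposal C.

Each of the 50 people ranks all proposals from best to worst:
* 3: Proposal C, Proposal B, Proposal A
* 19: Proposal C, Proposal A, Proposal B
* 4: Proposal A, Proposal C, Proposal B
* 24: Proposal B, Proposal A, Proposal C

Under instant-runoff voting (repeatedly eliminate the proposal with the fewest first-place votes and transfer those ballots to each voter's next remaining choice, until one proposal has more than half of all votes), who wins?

Proposal C

Round 1: Proposal A 4, Proposal B 24, Proposal C 22. Proposal A eliminated.
Round 2: Proposal B 24, Proposal C 26. Proposal C has a majority (≥26).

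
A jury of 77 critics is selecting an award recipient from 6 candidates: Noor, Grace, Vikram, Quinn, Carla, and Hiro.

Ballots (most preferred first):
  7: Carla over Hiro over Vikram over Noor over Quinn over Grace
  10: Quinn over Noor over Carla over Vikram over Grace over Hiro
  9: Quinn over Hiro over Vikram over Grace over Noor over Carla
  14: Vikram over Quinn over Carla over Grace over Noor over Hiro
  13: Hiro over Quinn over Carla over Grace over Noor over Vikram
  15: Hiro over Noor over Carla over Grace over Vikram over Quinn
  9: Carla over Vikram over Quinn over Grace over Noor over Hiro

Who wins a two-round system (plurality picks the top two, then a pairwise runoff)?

Round 1 first-place votes: Noor 0, Grace 0, Vikram 14, Quinn 19, Carla 16, Hiro 28. Hiro and Quinn advance.
Runoff: Hiro is ranked above Quinn on 35 ballots, Quinn above Hiro on 42.

Quinn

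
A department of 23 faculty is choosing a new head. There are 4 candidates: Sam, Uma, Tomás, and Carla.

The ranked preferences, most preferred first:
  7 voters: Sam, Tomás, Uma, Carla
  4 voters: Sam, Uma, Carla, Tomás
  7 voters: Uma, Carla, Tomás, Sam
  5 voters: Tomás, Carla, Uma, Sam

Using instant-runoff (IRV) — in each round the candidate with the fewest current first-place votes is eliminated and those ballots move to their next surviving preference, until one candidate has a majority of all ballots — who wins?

Round 1: Sam 11, Uma 7, Tomás 5, Carla 0. Carla eliminated.
Round 2: Sam 11, Uma 7, Tomás 5. Tomás eliminated.
Round 3: Sam 11, Uma 12. Uma has a majority (≥12).

Uma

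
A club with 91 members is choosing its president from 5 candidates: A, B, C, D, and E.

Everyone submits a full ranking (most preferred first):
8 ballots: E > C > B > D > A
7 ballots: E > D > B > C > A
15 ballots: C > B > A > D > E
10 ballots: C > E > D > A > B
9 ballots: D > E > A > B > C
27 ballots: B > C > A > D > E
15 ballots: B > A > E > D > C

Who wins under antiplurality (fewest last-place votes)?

Last-place votes: A 15, B 10, C 24, D 0, E 42.

D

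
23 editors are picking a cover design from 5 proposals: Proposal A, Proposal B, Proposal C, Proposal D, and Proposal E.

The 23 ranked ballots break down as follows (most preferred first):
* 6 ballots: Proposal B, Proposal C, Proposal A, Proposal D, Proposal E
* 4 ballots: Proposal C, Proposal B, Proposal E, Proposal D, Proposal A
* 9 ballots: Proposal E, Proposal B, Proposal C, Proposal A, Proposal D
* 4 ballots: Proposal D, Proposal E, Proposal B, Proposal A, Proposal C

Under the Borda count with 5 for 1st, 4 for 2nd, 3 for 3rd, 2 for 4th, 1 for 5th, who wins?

Proposal B

Proposal A: 6×3 + 4×1 + 9×2 + 4×2 = 48
Proposal B: 6×5 + 4×4 + 9×4 + 4×3 = 94
Proposal C: 6×4 + 4×5 + 9×3 + 4×1 = 75
Proposal D: 6×2 + 4×2 + 9×1 + 4×5 = 49
Proposal E: 6×1 + 4×3 + 9×5 + 4×4 = 79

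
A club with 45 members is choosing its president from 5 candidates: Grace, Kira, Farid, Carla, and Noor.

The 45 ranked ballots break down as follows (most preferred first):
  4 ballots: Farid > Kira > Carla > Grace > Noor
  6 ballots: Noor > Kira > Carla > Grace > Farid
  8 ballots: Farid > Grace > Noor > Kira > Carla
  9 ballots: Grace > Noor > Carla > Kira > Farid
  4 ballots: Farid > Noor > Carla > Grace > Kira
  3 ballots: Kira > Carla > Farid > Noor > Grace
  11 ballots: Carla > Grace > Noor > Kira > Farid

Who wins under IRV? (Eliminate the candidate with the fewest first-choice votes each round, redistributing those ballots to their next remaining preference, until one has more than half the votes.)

Carla

Round 1: Grace 9, Kira 3, Farid 16, Carla 11, Noor 6. Kira eliminated.
Round 2: Grace 9, Farid 16, Carla 14, Noor 6. Noor eliminated.
Round 3: Grace 9, Farid 16, Carla 20. Grace eliminated.
Round 4: Farid 16, Carla 29. Carla has a majority (≥23).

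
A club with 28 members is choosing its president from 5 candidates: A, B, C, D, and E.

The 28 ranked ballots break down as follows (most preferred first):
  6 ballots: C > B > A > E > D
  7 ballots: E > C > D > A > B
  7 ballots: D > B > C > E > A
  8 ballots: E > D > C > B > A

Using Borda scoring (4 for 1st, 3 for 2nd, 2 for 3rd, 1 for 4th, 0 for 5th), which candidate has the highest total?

C

A: 6×2 + 7×1 + 7×0 + 8×0 = 19
B: 6×3 + 7×0 + 7×3 + 8×1 = 47
C: 6×4 + 7×3 + 7×2 + 8×2 = 75
D: 6×0 + 7×2 + 7×4 + 8×3 = 66
E: 6×1 + 7×4 + 7×1 + 8×4 = 73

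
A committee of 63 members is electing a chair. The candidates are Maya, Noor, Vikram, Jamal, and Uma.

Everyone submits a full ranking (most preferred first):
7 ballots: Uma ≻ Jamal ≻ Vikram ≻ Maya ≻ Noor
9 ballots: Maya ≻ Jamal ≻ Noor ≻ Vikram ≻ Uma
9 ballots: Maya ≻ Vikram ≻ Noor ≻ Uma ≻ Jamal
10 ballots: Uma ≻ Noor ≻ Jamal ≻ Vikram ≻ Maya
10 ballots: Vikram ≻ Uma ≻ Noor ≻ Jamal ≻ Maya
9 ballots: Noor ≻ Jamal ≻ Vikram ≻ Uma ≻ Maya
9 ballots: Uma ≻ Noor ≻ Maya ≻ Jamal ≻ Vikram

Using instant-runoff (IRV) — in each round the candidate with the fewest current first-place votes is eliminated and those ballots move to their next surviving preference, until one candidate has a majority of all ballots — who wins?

Round 1: Maya 18, Noor 9, Vikram 10, Jamal 0, Uma 26. Jamal eliminated.
Round 2: Maya 18, Noor 9, Vikram 10, Uma 26. Noor eliminated.
Round 3: Maya 18, Vikram 19, Uma 26. Maya eliminated.
Round 4: Vikram 37, Uma 26. Vikram has a majority (≥32).

Vikram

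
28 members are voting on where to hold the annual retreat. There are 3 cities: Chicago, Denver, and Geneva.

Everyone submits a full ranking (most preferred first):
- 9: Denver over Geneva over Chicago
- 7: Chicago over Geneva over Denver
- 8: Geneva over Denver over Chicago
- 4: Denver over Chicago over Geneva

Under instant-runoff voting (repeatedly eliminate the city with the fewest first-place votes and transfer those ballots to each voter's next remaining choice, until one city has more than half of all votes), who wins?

Round 1: Chicago 7, Denver 13, Geneva 8. Chicago eliminated.
Round 2: Denver 13, Geneva 15. Geneva has a majority (≥15).

Geneva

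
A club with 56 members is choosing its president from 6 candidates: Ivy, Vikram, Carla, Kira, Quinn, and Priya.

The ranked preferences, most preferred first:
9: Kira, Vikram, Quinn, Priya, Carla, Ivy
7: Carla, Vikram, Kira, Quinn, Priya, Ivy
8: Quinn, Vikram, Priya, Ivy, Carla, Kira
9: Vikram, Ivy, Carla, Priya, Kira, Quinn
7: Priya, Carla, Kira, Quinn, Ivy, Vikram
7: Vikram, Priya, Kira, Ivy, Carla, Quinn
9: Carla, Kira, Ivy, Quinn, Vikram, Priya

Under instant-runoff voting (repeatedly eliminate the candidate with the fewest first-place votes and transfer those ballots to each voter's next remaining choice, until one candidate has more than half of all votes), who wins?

Vikram

Round 1: Ivy 0, Vikram 16, Carla 16, Kira 9, Quinn 8, Priya 7. Ivy eliminated.
Round 2: Vikram 16, Carla 16, Kira 9, Quinn 8, Priya 7. Priya eliminated.
Round 3: Vikram 16, Carla 23, Kira 9, Quinn 8. Quinn eliminated.
Round 4: Vikram 24, Carla 23, Kira 9. Kira eliminated.
Round 5: Vikram 33, Carla 23. Vikram has a majority (≥29).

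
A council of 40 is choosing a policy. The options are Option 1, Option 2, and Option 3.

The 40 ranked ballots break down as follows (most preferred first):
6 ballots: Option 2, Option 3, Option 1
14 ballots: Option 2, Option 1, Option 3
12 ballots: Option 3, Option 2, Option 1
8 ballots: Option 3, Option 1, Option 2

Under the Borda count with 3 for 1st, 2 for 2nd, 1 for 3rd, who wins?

Option 2

Option 1: 6×1 + 14×2 + 12×1 + 8×2 = 62
Option 2: 6×3 + 14×3 + 12×2 + 8×1 = 92
Option 3: 6×2 + 14×1 + 12×3 + 8×3 = 86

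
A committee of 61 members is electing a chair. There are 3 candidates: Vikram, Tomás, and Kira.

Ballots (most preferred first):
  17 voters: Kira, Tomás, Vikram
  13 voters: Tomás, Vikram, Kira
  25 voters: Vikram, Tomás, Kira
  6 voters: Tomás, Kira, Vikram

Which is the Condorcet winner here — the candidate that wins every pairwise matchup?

Tomás vs Vikram: 36–25
Tomás vs Kira: 44–17
Tomás beats every other candidate.

Tomás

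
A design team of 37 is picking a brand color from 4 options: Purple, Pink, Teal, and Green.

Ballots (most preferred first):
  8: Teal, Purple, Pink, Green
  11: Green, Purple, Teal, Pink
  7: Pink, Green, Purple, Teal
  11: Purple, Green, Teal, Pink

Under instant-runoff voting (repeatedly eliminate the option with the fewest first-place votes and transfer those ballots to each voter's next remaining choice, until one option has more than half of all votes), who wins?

Round 1: Purple 11, Pink 7, Teal 8, Green 11. Pink eliminated.
Round 2: Purple 11, Teal 8, Green 18. Teal eliminated.
Round 3: Purple 19, Green 18. Purple has a majority (≥19).

Purple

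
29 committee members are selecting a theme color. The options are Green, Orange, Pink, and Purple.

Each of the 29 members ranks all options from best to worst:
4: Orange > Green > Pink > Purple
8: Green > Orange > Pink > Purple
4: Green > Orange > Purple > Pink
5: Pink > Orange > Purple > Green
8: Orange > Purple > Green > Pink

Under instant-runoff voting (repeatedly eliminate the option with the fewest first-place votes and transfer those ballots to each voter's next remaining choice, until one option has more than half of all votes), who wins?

Orange

Round 1: Green 12, Orange 12, Pink 5, Purple 0. Purple eliminated.
Round 2: Green 12, Orange 12, Pink 5. Pink eliminated.
Round 3: Green 12, Orange 17. Orange has a majority (≥15).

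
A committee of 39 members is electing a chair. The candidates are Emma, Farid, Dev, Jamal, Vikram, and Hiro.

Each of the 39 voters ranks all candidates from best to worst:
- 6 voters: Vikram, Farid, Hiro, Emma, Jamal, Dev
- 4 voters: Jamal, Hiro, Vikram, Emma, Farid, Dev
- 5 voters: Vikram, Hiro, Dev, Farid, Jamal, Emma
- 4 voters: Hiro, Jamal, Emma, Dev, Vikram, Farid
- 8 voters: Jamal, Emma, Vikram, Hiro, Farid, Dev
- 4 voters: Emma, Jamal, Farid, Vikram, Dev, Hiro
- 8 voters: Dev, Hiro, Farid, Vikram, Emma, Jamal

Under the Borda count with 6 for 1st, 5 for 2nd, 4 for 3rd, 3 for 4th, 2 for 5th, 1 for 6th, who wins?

Hiro

Emma: 6×3 + 4×3 + 5×1 + 4×4 + 8×5 + 4×6 + 8×2 = 131
Farid: 6×5 + 4×2 + 5×3 + 4×1 + 8×2 + 4×4 + 8×4 = 121
Dev: 6×1 + 4×1 + 5×4 + 4×3 + 8×1 + 4×2 + 8×6 = 106
Jamal: 6×2 + 4×6 + 5×2 + 4×5 + 8×6 + 4×5 + 8×1 = 142
Vikram: 6×6 + 4×4 + 5×6 + 4×2 + 8×4 + 4×3 + 8×3 = 158
Hiro: 6×4 + 4×5 + 5×5 + 4×6 + 8×3 + 4×1 + 8×5 = 161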